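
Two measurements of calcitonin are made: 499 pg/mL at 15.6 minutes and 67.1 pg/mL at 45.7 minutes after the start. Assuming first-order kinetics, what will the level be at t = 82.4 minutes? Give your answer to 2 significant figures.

Over Δt = 45.7 − 15.6 = 30.1 minutes, the level fell by a factor of 499/67.1 ≈ 7.4367.
n = log₂(7.4367) ≈ 2.8947 half-lives, so t½ = 30.1/2.8947 ≈ 10.398 minutes.
From t = 45.7 to t = 82.4: 67.1 × (1/2)^((82.4−45.7)/10.398) ≈ 5.8114 pg/mL.

5.8 pg/mL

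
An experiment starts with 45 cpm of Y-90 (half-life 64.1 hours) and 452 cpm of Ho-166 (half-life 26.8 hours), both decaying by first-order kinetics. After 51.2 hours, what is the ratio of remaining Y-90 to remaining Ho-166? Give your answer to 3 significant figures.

0.215

Y-90: 45 × (1/2)^(51.2/64.1) = 45 × (1/2)^0.79875 ≈ 25.868 cpm.
Ho-166: 452 × (1/2)^(51.2/26.8) = 452 × (1/2)^1.9104 ≈ 120.24 cpm.
Ratio ≈ 25.868 / 120.24 ≈ 0.21514.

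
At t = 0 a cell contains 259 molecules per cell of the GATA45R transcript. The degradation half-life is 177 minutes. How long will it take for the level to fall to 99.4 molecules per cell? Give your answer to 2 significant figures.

Fraction remaining = 99.4/259 ≈ 0.38378.
n = log₂(259/99.4) = ln(2.6056)/ln 2 ≈ 1.3816 half-lives.
t = n × t½ = 1.3816 × 177 ≈ 244.55 minutes.

240 minutes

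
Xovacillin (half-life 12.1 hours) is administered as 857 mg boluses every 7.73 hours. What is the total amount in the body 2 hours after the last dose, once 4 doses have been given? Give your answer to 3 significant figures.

1770 mg

The 4 doses were given 25.19, 17.46, 9.73, 2 hours ago.
Total = 857·(1/2)^(25.19/12.1) + 857·(1/2)^(17.46/12.1) + 857·(1/2)^(9.73/12.1) + 857·(1/2)^(2/12.1)
      = 202.44 + 315.21 + 490.81 + 764.23 ≈ 1772.7 mg.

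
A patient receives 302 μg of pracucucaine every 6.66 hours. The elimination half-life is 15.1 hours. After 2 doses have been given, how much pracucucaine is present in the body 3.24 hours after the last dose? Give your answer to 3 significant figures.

The 2 doses were given 9.9, 3.24 hours ago.
Total = 302·(1/2)^(9.9/15.1) + 302·(1/2)^(3.24/15.1)
      = 191.71 + 260.26 ≈ 451.97 μg.

452 μg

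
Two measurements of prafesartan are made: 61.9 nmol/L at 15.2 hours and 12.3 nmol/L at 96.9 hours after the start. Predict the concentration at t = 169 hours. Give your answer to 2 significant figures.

Over Δt = 96.9 − 15.2 = 81.7 hours, the level fell by a factor of 61.9/12.3 ≈ 5.0325.
n = log₂(5.0325) ≈ 2.3313 half-lives, so t½ = 81.7/2.3313 ≈ 35.045 hours.
From t = 96.9 to t = 169: 12.3 × (1/2)^((169−96.9)/35.045) ≈ 2.9552 nmol/L.

3.0 nmol/L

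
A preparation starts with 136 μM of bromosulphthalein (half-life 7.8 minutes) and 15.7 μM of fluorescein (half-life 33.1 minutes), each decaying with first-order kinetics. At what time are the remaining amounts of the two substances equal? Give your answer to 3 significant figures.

31.8 minutes

Set 136·(1/2)^(t/7.8) = 15.7·(1/2)^(t/33.1).
Taking log₂: log₂(136/15.7) = t·(1/7.8 − 1/33.1).
log₂(8.6624) = 3.1148; 1/7.8 − 1/33.1 = 0.097994.
t = 3.1148 / 0.097994 ≈ 31.785 minutes.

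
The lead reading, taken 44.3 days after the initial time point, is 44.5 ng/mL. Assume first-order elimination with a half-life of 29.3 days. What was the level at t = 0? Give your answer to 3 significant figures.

127 ng/mL

Number of half-lives elapsed: n = 44.3/29.3 ≈ 1.5119.
A₀ = A × 2^n = 44.5 × 2^1.5119 = 44.5 × 2.8519 ≈ 126.91 ng/mL.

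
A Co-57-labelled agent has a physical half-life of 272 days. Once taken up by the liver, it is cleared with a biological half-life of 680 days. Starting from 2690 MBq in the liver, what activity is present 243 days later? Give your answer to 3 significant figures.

1/t_eff = 1/t_phys + 1/t_biol = 1/272 + 1/680 = 0.0051471 per day.
t_eff = 272 × 680 / (272 + 680) ≈ 194.29 days.
Remaining = 2690 × (1/2)^(243/194.29) = 2690 × (1/2)^1.2507 ≈ 1130.4 MBq.

1130 MBq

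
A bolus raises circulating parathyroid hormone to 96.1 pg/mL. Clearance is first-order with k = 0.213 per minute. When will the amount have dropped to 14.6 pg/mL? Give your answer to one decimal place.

t½ = ln 2 / k = 0.69315 / 0.213 ≈ 3.2542 minutes.
Fraction remaining = 14.6/96.1 ≈ 0.15193.
n = log₂(96.1/14.6) = ln(6.5822)/ln 2 ≈ 2.7186 half-lives.
t = n × t½ = 2.7186 × 3.2542 ≈ 8.8468 minutes.

8.8 minutes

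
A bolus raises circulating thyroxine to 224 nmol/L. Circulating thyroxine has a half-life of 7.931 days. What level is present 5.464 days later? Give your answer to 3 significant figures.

139 nmol/L

Number of half-lives: n = 5.464/7.931 ≈ 0.68894.
Remaining = 224 × (1/2)^0.68894 = 224 × 0.62031 ≈ 138.95 nmol/L.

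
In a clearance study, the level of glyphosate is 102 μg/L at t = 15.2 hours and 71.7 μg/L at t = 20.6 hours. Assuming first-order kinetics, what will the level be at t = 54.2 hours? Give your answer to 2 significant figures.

Over Δt = 20.6 − 15.2 = 5.4 hours, the level fell by a factor of 102/71.7 ≈ 1.4226.
n = log₂(1.4226) ≈ 0.50852 half-lives, so t½ = 5.4/0.50852 ≈ 10.619 hours.
From t = 20.6 to t = 54.2: 71.7 × (1/2)^((54.2−20.6)/10.619) ≈ 7.9986 μg/L.

8.0 μg/L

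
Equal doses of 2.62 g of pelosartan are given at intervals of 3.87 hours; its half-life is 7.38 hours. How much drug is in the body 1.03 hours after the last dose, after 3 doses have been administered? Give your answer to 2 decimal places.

The 3 doses were given 8.77, 4.9, 1.03 hours ago.
Total = 2.62·(1/2)^(8.77/7.38) + 2.62·(1/2)^(4.9/7.38) + 2.62·(1/2)^(1.03/7.38)
      = 1.1497 + 1.6536 + 2.3784 ≈ 5.1817 g.

5.18 g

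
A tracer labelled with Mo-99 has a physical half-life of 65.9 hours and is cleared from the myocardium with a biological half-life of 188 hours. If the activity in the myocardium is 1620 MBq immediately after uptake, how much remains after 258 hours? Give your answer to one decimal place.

41.5 MBq

1/t_eff = 1/t_phys + 1/t_biol = 1/65.9 + 1/188 = 0.020494 per hour.
t_eff = 65.9 × 188 / (65.9 + 188) ≈ 48.796 hours.
Remaining = 1620 × (1/2)^(258/48.796) = 1620 × (1/2)^5.2874 ≈ 41.482 MBq.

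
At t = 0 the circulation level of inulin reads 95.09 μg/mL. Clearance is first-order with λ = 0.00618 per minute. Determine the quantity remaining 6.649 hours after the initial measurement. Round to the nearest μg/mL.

t½ = ln 2 / λ = 0.69315 / 0.00618 ≈ 112.16 minutes.
Convert the elapsed time: 6.649 hours = 398.94 minutes.
Number of half-lives: n = 398.94/112.16 ≈ 3.5569.
Remaining = 95.09 × (1/2)^3.5569 = 95.09 × 0.084971 ≈ 8.0799 μg/mL.

8 μg/mL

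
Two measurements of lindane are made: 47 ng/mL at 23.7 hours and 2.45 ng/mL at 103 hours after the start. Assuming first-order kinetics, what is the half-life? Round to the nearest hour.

19 hours

Over Δt = 103 − 23.7 = 79.3 hours, the level fell by a factor of 47/2.45 ≈ 19.184.
n = log₂(19.184) ≈ 4.2618 half-lives, so t½ = 79.3/4.2618 ≈ 18.607 hours.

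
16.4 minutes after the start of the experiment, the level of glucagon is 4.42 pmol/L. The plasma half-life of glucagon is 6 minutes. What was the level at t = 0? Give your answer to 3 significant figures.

Number of half-lives elapsed: n = 16.4/6 ≈ 2.7333.
A₀ = A × 2^n = 4.42 × 2^2.7333 = 4.42 × 6.6499 ≈ 29.393 pmol/L.

29.4 pmol/L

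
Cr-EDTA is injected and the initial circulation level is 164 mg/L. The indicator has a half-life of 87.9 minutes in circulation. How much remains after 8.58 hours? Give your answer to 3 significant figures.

Convert the elapsed time: 8.58 hours = 514.8 minutes.
Number of half-lives: n = 514.8/87.9 ≈ 5.8567.
Remaining = 164 × (1/2)^5.8567 = 164 × 0.017257 ≈ 2.8302 mg/L.

2.83 mg/L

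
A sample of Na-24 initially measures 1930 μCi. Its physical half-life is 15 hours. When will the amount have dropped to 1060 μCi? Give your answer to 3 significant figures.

13.0 hours

Fraction remaining = 1060/1930 ≈ 0.54922.
n = log₂(1930/1060) = ln(1.8208)/ln 2 ≈ 0.86454 half-lives.
t = n × t½ = 0.86454 × 15 ≈ 12.968 hours.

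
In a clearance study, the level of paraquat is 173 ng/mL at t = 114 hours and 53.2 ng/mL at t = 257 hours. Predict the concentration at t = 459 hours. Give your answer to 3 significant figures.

Over Δt = 257 − 114 = 143 hours, the level fell by a factor of 173/53.2 ≈ 3.2519.
n = log₂(3.2519) ≈ 1.7013 half-lives, so t½ = 143/1.7013 ≈ 84.055 hours.
From t = 257 to t = 459: 53.2 × (1/2)^((459−257)/84.055) ≈ 10.057 ng/mL.

10.1 ng/mL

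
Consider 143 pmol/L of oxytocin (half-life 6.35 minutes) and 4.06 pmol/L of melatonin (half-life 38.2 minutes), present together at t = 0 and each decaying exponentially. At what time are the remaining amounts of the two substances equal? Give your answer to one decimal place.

Set 143·(1/2)^(t/6.35) = 4.06·(1/2)^(t/38.2).
Taking log₂: log₂(143/4.06) = t·(1/6.35 − 1/38.2).
log₂(35.222) = 5.1384; 1/6.35 − 1/38.2 = 0.1313.
t = 5.1384 / 0.1313 ≈ 39.134 minutes.

39.1 minutes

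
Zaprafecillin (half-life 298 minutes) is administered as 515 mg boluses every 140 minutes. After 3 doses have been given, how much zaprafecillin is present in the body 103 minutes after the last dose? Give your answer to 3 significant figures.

909 mg

The 3 doses were given 383, 243, 103 minutes ago.
Total = 515·(1/2)^(383/298) + 515·(1/2)^(243/298) + 515·(1/2)^(103/298)
      = 211.31 + 292.64 + 405.28 ≈ 909.23 mg.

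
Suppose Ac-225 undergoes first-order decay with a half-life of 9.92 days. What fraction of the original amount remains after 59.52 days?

n = 59.52/9.92 ≈ 6 half-lives.
Fraction remaining = (1/2)^6 ≈ 0.015625.

0.015625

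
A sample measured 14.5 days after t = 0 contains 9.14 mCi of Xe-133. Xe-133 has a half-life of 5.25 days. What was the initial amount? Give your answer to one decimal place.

Number of half-lives elapsed: n = 14.5/5.25 ≈ 2.7619.
A₀ = A × 2^n = 9.14 × 2^2.7619 = 9.14 × 6.7829 ≈ 61.996 mCi.

62.0 mCi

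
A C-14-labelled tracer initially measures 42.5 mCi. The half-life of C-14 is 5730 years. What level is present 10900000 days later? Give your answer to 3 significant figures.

Convert the elapsed time: 10900000 days = 29863 years.
Number of half-lives: n = 29863/5730 ≈ 5.2117.
Remaining = 42.5 × (1/2)^5.2117 = 42.5 × 0.026985 ≈ 1.1469 mCi.

1.15 mCi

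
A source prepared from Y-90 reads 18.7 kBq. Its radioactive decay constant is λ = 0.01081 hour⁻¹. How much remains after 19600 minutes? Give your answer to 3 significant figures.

t½ = ln 2 / λ = 0.69315 / 0.01081 ≈ 64.121 hours.
Convert the elapsed time: 19600 minutes = 326.667 hours.
Number of half-lives: n = 326.667/64.121 ≈ 5.0945.
Remaining = 18.7 × (1/2)^5.0945 = 18.7 × 0.029268 ≈ 0.54731 kBq.

0.547 kBq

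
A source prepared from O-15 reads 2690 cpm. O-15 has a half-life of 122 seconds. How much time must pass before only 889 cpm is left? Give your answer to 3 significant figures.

195 seconds

Fraction remaining = 889/2690 ≈ 0.33048.
n = log₂(2690/889) = ln(3.0259)/ln 2 ≈ 1.5974 half-lives.
t = n × t½ = 1.5974 × 122 ≈ 194.88 seconds.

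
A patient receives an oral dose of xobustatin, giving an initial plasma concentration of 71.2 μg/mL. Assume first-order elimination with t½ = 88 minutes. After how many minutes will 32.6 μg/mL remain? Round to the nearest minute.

99 minutes

Fraction remaining = 32.6/71.2 ≈ 0.45787.
n = log₂(71.2/32.6) = ln(2.184)/ln 2 ≈ 1.127 half-lives.
t = n × t½ = 1.127 × 88 ≈ 99.176 minutes.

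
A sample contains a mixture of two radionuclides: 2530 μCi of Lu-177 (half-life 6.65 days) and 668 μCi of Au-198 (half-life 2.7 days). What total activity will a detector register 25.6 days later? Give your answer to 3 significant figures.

Lu-177: 2530 × (1/2)^(25.6/6.65) = 2530 × (1/2)^3.8496 ≈ 175.5 μCi.
Au-198: 668 × (1/2)^(25.6/2.7) = 668 × (1/2)^9.4815 ≈ 0.93447 μCi.
Total = 175.5 + 0.93447 ≈ 176.43 μCi.

176 μCi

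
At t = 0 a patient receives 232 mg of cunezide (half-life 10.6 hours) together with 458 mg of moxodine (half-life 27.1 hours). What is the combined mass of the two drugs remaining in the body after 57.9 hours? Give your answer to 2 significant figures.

cunezide: 232 × (1/2)^(57.9/10.6) = 232 × (1/2)^5.4623 ≈ 5.2624 mg.
moxodine: 458 × (1/2)^(57.9/27.1) = 458 × (1/2)^2.1365 ≈ 104.16 mg.
Total = 5.2624 + 104.16 ≈ 109.42 mg.

110 mg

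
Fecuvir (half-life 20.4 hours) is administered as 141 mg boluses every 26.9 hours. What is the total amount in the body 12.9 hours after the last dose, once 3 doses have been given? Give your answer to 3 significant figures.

The 3 doses were given 66.7, 39.8, 12.9 hours ago.
Total = 141·(1/2)^(66.7/20.4) + 141·(1/2)^(39.8/20.4) + 141·(1/2)^(12.9/20.4)
      = 14.621 + 36.468 + 90.962 ≈ 142.05 mg.

142 mg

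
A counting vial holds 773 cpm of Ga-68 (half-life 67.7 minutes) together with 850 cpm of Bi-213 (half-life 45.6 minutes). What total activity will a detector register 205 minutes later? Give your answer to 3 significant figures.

Ga-68: 773 × (1/2)^(205/67.7) = 773 × (1/2)^3.0281 ≈ 94.764 cpm.
Bi-213: 850 × (1/2)^(205/45.6) = 850 × (1/2)^4.4956 ≈ 37.679 cpm.
Total = 94.764 + 37.679 ≈ 132.44 cpm.

132 cpm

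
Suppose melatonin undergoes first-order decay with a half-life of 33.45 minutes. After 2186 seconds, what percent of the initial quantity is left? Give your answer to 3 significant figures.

47.0%

2186 seconds = 36.4333 minutes.
n = 36.4333/33.45 ≈ 1.0892 half-lives.
Fraction remaining = (1/2)^1.0892 ≈ 0.47003, i.e. 47.003%.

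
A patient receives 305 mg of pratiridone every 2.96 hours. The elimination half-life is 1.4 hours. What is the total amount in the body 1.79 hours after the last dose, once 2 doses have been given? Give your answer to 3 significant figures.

The 2 doses were given 4.75, 1.79 hours ago.
Total = 305·(1/2)^(4.75/1.4) + 305·(1/2)^(1.79/1.4)
      = 29.037 + 125.72 ≈ 154.76 mg.

155 mg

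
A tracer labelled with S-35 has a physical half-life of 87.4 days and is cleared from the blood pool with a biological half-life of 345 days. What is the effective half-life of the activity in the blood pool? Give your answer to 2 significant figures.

70 days

1/t_eff = 1/t_phys + 1/t_biol = 1/87.4 + 1/345 = 0.01434 per day.
t_eff = 87.4 × 345 / (87.4 + 345) ≈ 69.734 days.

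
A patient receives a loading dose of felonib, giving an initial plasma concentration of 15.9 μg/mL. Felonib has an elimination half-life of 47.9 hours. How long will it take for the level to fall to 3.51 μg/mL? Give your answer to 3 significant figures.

104 hours

Fraction remaining = 3.51/15.9 ≈ 0.22075.
n = log₂(15.9/3.51) = ln(4.5299)/ln 2 ≈ 2.1795 half-lives.
t = n × t½ = 2.1795 × 47.9 ≈ 104.4 hours.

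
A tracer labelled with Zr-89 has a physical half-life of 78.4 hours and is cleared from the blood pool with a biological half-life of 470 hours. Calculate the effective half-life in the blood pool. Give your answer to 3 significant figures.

1/t_eff = 1/t_phys + 1/t_biol = 1/78.4 + 1/470 = 0.014883 per hour.
t_eff = 78.4 × 470 / (78.4 + 470) ≈ 67.192 hours.

67.2 hours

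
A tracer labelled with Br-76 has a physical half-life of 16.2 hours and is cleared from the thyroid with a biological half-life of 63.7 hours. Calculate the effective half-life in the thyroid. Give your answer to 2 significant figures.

1/t_eff = 1/t_phys + 1/t_biol = 1/16.2 + 1/63.7 = 0.077427 per hour.
t_eff = 16.2 × 63.7 / (16.2 + 63.7) ≈ 12.915 hours.

13 hours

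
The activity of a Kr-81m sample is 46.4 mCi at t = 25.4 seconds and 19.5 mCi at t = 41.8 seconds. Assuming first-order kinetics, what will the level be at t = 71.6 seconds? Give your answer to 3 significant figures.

Over Δt = 41.8 − 25.4 = 16.4 seconds, the level fell by a factor of 46.4/19.5 ≈ 2.3795.
n = log₂(2.3795) ≈ 1.2507 half-lives, so t½ = 16.4/1.2507 ≈ 13.113 seconds.
From t = 41.8 to t = 71.6: 19.5 × (1/2)^((71.6−41.8)/13.113) ≈ 4.0359 mCi.

4.04 mCi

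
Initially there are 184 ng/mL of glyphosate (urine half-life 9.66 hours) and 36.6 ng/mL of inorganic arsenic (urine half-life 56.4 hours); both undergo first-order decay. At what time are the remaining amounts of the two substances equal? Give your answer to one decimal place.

27.2 hours

Set 184·(1/2)^(t/9.66) = 36.6·(1/2)^(t/56.4).
Taking log₂: log₂(184/36.6) = t·(1/9.66 − 1/56.4).
log₂(5.0273) = 2.3298; 1/9.66 − 1/56.4 = 0.085789.
t = 2.3298 / 0.085789 ≈ 27.157 hours.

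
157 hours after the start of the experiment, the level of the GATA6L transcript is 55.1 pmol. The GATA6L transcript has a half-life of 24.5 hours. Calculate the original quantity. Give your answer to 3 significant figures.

4680 pmol

Number of half-lives elapsed: n = 157/24.5 ≈ 6.4082.
A₀ = A × 2^n = 55.1 × 2^6.4082 = 55.1 × 84.928 ≈ 4679.5 pmol.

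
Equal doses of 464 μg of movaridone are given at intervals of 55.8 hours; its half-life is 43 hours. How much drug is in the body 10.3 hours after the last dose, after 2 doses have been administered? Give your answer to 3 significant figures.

The 2 doses were given 66.1, 10.3 hours ago.
Total = 464·(1/2)^(66.1/43) + 464·(1/2)^(10.3/43)
      = 159.87 + 393.02 ≈ 552.89 μg.

553 μg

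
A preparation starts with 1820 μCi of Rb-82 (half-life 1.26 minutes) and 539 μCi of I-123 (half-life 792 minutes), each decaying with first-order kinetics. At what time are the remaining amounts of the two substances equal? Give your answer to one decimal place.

2.2 minutes

Set 1820·(1/2)^(t/1.26) = 539·(1/2)^(t/792).
Taking log₂: log₂(1820/539) = t·(1/1.26 − 1/792).
log₂(3.3766) = 1.7556; 1/1.26 − 1/792 = 0.79239.
t = 1.7556 / 0.79239 ≈ 2.2156 minutes.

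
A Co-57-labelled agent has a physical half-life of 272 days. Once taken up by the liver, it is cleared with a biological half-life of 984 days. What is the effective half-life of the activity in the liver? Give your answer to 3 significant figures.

1/t_eff = 1/t_phys + 1/t_biol = 1/272 + 1/984 = 0.0046927 per day.
t_eff = 272 × 984 / (272 + 984) ≈ 213.1 days.

213 days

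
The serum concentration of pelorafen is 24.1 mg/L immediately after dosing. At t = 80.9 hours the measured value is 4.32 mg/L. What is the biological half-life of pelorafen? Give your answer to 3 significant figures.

A/A₀ = 4.32/24.1 ≈ 0.17925.
n = log₂(5.5787) ≈ 2.4799 half-lives elapsed in 80.9 hours.
t½ = 80.9/2.4799 ≈ 32.622 hours.

32.6 hours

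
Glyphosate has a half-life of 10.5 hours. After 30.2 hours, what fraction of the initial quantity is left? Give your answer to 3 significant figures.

n = 30.2/10.5 ≈ 2.8762 half-lives.
Fraction remaining = (1/2)^2.8762 ≈ 0.1362.

0.136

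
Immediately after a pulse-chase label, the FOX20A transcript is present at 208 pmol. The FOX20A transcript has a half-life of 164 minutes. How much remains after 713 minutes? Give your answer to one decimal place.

Number of half-lives: n = 713/164 ≈ 4.3476.
Remaining = 208 × (1/2)^4.3476 = 208 × 0.049119 ≈ 10.217 pmol.

10.2 pmol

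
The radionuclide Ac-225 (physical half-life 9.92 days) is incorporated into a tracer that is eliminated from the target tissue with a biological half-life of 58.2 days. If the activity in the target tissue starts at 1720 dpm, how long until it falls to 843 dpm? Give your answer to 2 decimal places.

1/t_eff = 1/t_phys + 1/t_biol = 1/9.92 + 1/58.2 = 0.11799 per day.
t_eff = 9.92 × 58.2 / (9.92 + 58.2) ≈ 8.4754 days.
n = log₂(1720/843) ≈ 1.0288; t = 1.0288 × 8.4754 ≈ 8.7195 days.

8.72 days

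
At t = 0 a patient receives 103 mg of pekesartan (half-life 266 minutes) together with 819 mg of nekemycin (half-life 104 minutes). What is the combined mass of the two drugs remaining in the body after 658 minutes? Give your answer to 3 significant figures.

pekesartan: 103 × (1/2)^(658/266) = 103 × (1/2)^2.4737 ≈ 18.543 mg.
nekemycin: 819 × (1/2)^(658/104) = 819 × (1/2)^6.3269 ≈ 10.202 mg.
Total = 18.543 + 10.202 ≈ 28.745 mg.

28.7 mg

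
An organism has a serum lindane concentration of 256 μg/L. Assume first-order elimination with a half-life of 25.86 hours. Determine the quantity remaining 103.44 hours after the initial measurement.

16 μg/L

Elapsed time is 4 half-lives (103.44/25.86).
Each half-life halves the amount: 256 × (1/2)^4 = 256/16 = 16 μg/L.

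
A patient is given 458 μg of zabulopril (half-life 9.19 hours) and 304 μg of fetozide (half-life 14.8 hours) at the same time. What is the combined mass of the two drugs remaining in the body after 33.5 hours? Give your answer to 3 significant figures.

99.9 μg

zabulopril: 458 × (1/2)^(33.5/9.19) = 458 × (1/2)^3.6453 ≈ 36.604 μg.
fetozide: 304 × (1/2)^(33.5/14.8) = 304 × (1/2)^2.2635 ≈ 63.312 μg.
Total = 36.604 + 63.312 ≈ 99.917 μg.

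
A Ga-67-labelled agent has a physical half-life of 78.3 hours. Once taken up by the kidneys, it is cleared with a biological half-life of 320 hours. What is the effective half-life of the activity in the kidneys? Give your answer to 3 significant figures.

1/t_eff = 1/t_phys + 1/t_biol = 1/78.3 + 1/320 = 0.015896 per hour.
t_eff = 78.3 × 320 / (78.3 + 320) ≈ 62.907 hours.

62.9 hours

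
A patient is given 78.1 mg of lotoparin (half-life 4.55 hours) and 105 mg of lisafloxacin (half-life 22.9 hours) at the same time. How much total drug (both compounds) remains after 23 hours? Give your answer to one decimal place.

54.7 mg

lotoparin: 78.1 × (1/2)^(23/4.55) = 78.1 × (1/2)^5.0549 ≈ 2.3494 mg.
lisafloxacin: 105 × (1/2)^(23/22.9) = 105 × (1/2)^1.0044 ≈ 52.341 mg.
Total = 2.3494 + 52.341 ≈ 54.691 mg.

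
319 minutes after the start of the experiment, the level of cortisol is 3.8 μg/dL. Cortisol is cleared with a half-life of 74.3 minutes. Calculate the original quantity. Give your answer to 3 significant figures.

74.5 μg/dL

Number of half-lives elapsed: n = 319/74.3 ≈ 4.2934.
A₀ = A × 2^n = 3.8 × 2^4.2934 = 3.8 × 19.608 ≈ 74.512 μg/dL.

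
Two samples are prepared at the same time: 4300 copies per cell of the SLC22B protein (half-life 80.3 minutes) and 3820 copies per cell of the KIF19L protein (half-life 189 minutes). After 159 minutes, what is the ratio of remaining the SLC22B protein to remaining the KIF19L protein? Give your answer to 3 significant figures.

0.511

SLC22B protein: 4300 × (1/2)^(159/80.3) = 4300 × (1/2)^1.9801 ≈ 1089.9 copies per cell.
KIF19L protein: 3820 × (1/2)^(159/189) = 3820 × (1/2)^0.84127 ≈ 2132.1 copies per cell.
Ratio ≈ 1089.9 / 2132.1 ≈ 0.5112.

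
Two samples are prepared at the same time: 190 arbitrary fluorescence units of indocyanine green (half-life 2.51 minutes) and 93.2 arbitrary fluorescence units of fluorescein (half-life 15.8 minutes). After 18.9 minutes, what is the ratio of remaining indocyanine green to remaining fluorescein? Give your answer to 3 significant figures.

indocyanine green: 190 × (1/2)^(18.9/2.51) = 190 × (1/2)^7.5299 ≈ 1.0281 arbitrary fluorescence units.
fluorescein: 93.2 × (1/2)^(18.9/15.8) = 93.2 × (1/2)^1.1962 ≈ 40.675 arbitrary fluorescence units.
Ratio ≈ 1.0281 / 40.675 ≈ 0.025276.

0.0253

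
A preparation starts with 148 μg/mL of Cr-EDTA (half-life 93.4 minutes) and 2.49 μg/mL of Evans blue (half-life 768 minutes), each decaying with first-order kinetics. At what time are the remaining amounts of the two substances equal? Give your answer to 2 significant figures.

630 minutes

Set 148·(1/2)^(t/93.4) = 2.49·(1/2)^(t/768).
Taking log₂: log₂(148/2.49) = t·(1/93.4 − 1/768).
log₂(59.438) = 5.8933; 1/93.4 − 1/768 = 0.0094046.
t = 5.8933 / 0.0094046 ≈ 626.64 minutes.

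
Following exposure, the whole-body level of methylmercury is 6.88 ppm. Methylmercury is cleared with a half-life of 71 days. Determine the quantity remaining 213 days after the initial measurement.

Elapsed time is 3 half-lives (213/71).
Each half-life halves the amount: 6.88 × (1/2)^3 = 6.88/8 = 0.86 ppm.

0.86 ppm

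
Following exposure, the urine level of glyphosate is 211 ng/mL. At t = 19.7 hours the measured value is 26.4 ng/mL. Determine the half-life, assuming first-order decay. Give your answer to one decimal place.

6.6 hours

A/A₀ = 26.4/211 ≈ 0.12512.
n = log₂(7.9924) ≈ 2.9986 half-lives elapsed in 19.7 hours.
t½ = 19.7/2.9986 ≈ 6.5697 hours.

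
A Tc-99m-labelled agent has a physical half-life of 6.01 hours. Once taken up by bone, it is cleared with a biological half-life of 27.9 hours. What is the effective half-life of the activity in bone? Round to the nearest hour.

1/t_eff = 1/t_phys + 1/t_biol = 1/6.01 + 1/27.9 = 0.20223 per hour.
t_eff = 6.01 × 27.9 / (6.01 + 27.9) ≈ 4.9448 hours.

5 hours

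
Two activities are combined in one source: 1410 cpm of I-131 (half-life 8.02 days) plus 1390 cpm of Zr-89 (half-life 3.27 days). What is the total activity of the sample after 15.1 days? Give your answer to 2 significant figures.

I-131: 1410 × (1/2)^(15.1/8.02) = 1410 × (1/2)^1.8828 ≈ 382.33 cpm.
Zr-89: 1390 × (1/2)^(15.1/3.27) = 1390 × (1/2)^4.6177 ≈ 56.616 cpm.
Total = 382.33 + 56.616 ≈ 438.95 cpm.

440 cpm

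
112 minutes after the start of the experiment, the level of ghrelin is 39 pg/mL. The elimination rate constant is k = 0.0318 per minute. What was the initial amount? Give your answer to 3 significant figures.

t½ = ln 2 / k = 0.69315 / 0.0318 ≈ 21.797 minutes.
Number of half-lives elapsed: n = 112/21.797 ≈ 5.1383.
A₀ = A × 2^n = 39 × 2^5.1383 = 39 × 35.22 ≈ 1373.6 pg/mL.

1370 pg/mL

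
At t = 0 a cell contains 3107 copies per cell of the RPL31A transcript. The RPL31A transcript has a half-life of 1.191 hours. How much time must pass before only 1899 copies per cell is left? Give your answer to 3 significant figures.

0.846 hours

Fraction remaining = 1899/3107 ≈ 0.6112.
n = log₂(3107/1899) = ln(1.6361)/ln 2 ≈ 0.71028 half-lives.
t = n × t½ = 0.71028 × 1.191 ≈ 0.84595 hours.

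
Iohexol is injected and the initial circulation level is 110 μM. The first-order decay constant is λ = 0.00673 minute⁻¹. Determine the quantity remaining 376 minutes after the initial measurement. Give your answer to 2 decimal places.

t½ = ln 2 / λ = 0.69315 / 0.00673 ≈ 102.99 minutes.
Number of half-lives: n = 376/102.99 ≈ 3.6507.
Remaining = 110 × (1/2)^3.6507 = 110 × 0.079621 ≈ 8.7583 μM.

8.76 μM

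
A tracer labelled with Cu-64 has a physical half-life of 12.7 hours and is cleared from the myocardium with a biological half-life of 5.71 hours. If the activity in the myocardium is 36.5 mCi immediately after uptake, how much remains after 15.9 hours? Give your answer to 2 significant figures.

1/t_eff = 1/t_phys + 1/t_biol = 1/12.7 + 1/5.71 = 0.25387 per hour.
t_eff = 12.7 × 5.71 / (12.7 + 5.71) ≈ 3.939 hours.
Remaining = 36.5 × (1/2)^(15.9/3.939) = 36.5 × (1/2)^4.0366 ≈ 2.2242 mCi.

2.2 mCi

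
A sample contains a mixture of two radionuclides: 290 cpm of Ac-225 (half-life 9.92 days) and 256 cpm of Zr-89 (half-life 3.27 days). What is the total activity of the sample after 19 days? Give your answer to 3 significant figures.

81.4 cpm

Ac-225: 290 × (1/2)^(19/9.92) = 290 × (1/2)^1.9153 ≈ 76.883 cpm.
Zr-89: 256 × (1/2)^(19/3.27) = 256 × (1/2)^5.8104 ≈ 4.5618 cpm.
Total = 76.883 + 4.5618 ≈ 81.444 cpm.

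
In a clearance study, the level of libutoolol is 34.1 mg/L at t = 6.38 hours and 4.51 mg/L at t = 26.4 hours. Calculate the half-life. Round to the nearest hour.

7 hours

Over Δt = 26.4 − 6.38 = 20.02 hours, the level fell by a factor of 34.1/4.51 ≈ 7.561.
n = log₂(7.561) ≈ 2.9186 half-lives, so t½ = 20.02/2.9186 ≈ 6.8595 hours.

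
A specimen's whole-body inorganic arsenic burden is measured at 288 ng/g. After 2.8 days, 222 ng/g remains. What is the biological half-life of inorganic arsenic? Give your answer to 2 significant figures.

7.5 days

A/A₀ = 222/288 ≈ 0.77083.
n = log₂(1.2973) ≈ 0.37551 half-lives elapsed in 2.8 days.
t½ = 2.8/0.37551 ≈ 7.4565 days.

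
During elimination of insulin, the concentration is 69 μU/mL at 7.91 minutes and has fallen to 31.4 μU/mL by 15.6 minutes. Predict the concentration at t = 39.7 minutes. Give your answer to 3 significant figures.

2.66 μU/mL

Over Δt = 15.6 − 7.91 = 7.69 minutes, the level fell by a factor of 69/31.4 ≈ 2.1975.
n = log₂(2.1975) ≈ 1.1358 half-lives, so t½ = 7.69/1.1358 ≈ 6.7704 minutes.
From t = 15.6 to t = 39.7: 31.4 × (1/2)^((39.7−15.6)/6.7704) ≈ 2.663 μU/mL.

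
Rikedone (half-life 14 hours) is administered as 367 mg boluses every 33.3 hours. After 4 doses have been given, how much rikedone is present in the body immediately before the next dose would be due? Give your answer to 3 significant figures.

The 4 doses were given 133.2, 99.9, 66.6, 33.3 hours ago.
Total = 367·(1/2)^(133.2/14) + 367·(1/2)^(99.9/14) + 367·(1/2)^(66.6/14) + 367·(1/2)^(33.3/14)
      = 0.50186 + 2.6098 + 13.571 + 70.574 ≈ 87.257 mg.

87.3 mg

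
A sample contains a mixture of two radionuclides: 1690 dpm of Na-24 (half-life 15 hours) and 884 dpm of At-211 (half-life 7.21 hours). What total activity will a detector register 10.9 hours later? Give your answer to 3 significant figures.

1330 dpm

Na-24: 1690 × (1/2)^(10.9/15) = 1690 × (1/2)^0.72667 ≈ 1021.3 dpm.
At-211: 884 × (1/2)^(10.9/7.21) = 884 × (1/2)^1.5118 ≈ 310 dpm.
Total = 1021.3 + 310 ≈ 1331.3 dpm.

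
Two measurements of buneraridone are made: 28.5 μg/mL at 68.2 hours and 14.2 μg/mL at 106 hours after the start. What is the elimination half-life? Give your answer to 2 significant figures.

38 hours

Over Δt = 106 − 68.2 = 37.8 hours, the level fell by a factor of 28.5/14.2 ≈ 2.007.
n = log₂(2.007) ≈ 1.0051 half-lives, so t½ = 37.8/1.0051 ≈ 37.609 hours.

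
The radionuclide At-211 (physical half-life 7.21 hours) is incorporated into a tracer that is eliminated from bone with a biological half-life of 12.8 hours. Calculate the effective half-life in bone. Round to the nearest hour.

5 hours

1/t_eff = 1/t_phys + 1/t_biol = 1/7.21 + 1/12.8 = 0.21682 per hour.
t_eff = 7.21 × 12.8 / (7.21 + 12.8) ≈ 4.6121 hours.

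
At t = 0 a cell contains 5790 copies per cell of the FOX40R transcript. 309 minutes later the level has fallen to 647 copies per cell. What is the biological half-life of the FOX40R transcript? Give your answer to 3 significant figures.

97.7 minutes

A/A₀ = 647/5790 ≈ 0.11174.
n = log₂(8.949) ≈ 3.1617 half-lives elapsed in 309 minutes.
t½ = 309/3.1617 ≈ 97.731 minutes.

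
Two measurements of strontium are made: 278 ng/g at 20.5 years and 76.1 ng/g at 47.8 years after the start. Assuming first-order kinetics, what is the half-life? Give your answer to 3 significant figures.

14.6 years

Over Δt = 47.8 − 20.5 = 27.3 years, the level fell by a factor of 278/76.1 ≈ 3.6531.
n = log₂(3.6531) ≈ 1.8691 half-lives, so t½ = 27.3/1.8691 ≈ 14.606 years.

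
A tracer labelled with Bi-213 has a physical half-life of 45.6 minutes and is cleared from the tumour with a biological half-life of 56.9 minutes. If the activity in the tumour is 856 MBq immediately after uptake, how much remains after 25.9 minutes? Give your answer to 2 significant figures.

1/t_eff = 1/t_phys + 1/t_biol = 1/45.6 + 1/56.9 = 0.039505 per minute.
t_eff = 45.6 × 56.9 / (45.6 + 56.9) ≈ 25.314 minutes.
Remaining = 856 × (1/2)^(25.9/25.314) = 856 × (1/2)^1.0232 ≈ 421.18 MBq.

420 MBq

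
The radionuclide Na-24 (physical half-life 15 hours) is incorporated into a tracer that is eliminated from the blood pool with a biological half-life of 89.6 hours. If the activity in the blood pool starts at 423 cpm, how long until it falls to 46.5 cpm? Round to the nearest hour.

41 hours

1/t_eff = 1/t_phys + 1/t_biol = 1/15 + 1/89.6 = 0.077827 per hour.
t_eff = 15 × 89.6 / (15 + 89.6) ≈ 12.849 hours.
n = log₂(423/46.5) ≈ 3.1854; t = 3.1854 × 12.849 ≈ 40.928 hours.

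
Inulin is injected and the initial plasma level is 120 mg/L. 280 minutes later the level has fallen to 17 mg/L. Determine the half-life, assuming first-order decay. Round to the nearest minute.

99 minutes

A/A₀ = 17/120 ≈ 0.14167.
n = log₂(7.0588) ≈ 2.8194 half-lives elapsed in 280 minutes.
t½ = 280/2.8194 ≈ 99.311 minutes.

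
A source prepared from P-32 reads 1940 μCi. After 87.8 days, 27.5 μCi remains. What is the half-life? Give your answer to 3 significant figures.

14.3 days

A/A₀ = 27.5/1940 ≈ 0.014175.
n = log₂(70.545) ≈ 6.1405 half-lives elapsed in 87.8 days.
t½ = 87.8/6.1405 ≈ 14.299 days.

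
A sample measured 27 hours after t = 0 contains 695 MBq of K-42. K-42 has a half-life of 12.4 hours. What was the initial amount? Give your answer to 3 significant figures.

3140 MBq

Number of half-lives elapsed: n = 27/12.4 ≈ 2.1774.
A₀ = A × 2^n = 695 × 2^2.1774 = 695 × 4.5234 ≈ 3143.8 MBq.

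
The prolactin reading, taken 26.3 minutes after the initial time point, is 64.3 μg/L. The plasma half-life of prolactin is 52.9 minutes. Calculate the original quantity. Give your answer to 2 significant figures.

91 μg/L

Number of half-lives elapsed: n = 26.3/52.9 ≈ 0.49716.
A₀ = A × 2^n = 64.3 × 2^0.49716 = 64.3 × 1.4114 ≈ 90.755 μg/L.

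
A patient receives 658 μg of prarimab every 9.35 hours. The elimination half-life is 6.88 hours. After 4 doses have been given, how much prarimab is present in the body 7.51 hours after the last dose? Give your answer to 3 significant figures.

The 4 doses were given 35.56, 26.21, 16.86, 7.51 hours ago.
Total = 658·(1/2)^(35.56/6.88) + 658·(1/2)^(26.21/6.88) + 658·(1/2)^(16.86/6.88) + 658·(1/2)^(7.51/6.88)
      = 18.295 + 46.927 + 120.37 + 308.77 ≈ 494.36 μg.

494 μg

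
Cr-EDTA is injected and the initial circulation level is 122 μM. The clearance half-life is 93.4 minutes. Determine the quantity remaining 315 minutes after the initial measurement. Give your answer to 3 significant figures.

Number of half-lives: n = 315/93.4 ≈ 3.3726.
Remaining = 122 × (1/2)^3.3726 = 122 × 0.096549 ≈ 11.779 μM.

11.8 μM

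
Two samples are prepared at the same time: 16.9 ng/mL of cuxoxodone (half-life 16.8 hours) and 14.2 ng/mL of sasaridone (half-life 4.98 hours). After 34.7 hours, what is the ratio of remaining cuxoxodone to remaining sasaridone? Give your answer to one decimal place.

cuxoxodone: 16.9 × (1/2)^(34.7/16.8) = 16.9 × (1/2)^2.0655 ≈ 4.0375 ng/mL.
sasaridone: 14.2 × (1/2)^(34.7/4.98) = 14.2 × (1/2)^6.9679 ≈ 0.11344 ng/mL.
Ratio ≈ 4.0375 / 0.11344 ≈ 35.593.

35.6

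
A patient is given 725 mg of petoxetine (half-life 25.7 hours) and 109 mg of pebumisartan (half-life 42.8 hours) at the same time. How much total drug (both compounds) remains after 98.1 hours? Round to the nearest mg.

74 mg

petoxetine: 725 × (1/2)^(98.1/25.7) = 725 × (1/2)^3.8171 ≈ 51.436 mg.
pebumisartan: 109 × (1/2)^(98.1/42.8) = 109 × (1/2)^2.2921 ≈ 22.256 mg.
Total = 51.436 + 22.256 ≈ 73.692 mg.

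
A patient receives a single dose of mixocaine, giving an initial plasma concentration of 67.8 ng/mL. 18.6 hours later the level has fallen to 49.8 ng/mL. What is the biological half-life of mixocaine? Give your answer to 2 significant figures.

42 hours

A/A₀ = 49.8/67.8 ≈ 0.73451.
n = log₂(1.3614) ≈ 0.44514 half-lives elapsed in 18.6 hours.
t½ = 18.6/0.44514 ≈ 41.785 hours.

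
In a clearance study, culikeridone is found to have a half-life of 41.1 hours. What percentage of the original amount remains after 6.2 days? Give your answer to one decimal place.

8.1%

6.2 days = 148.8 hours.
n = 148.8/41.1 ≈ 3.6204 half-lives.
Fraction remaining = (1/2)^3.6204 ≈ 0.081309, i.e. 8.1309%.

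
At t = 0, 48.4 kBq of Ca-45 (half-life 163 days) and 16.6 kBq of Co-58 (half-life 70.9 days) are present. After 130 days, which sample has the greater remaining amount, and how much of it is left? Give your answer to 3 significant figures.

Ca-45: 48.4 × (1/2)^0.79755 ≈ 27.846 kBq.
Co-58: 16.6 × (1/2)^1.8336 ≈ 4.6575 kBq.
Ca-45 has more remaining, at ≈ 27.846 kBq.

Ca-45, 27.8 kBq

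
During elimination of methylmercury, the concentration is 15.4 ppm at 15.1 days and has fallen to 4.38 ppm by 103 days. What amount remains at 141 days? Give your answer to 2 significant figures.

Over Δt = 103 − 15.1 = 87.9 days, the level fell by a factor of 15.4/4.38 ≈ 3.516.
n = log₂(3.516) ≈ 1.8139 half-lives, so t½ = 87.9/1.8139 ≈ 48.458 days.
From t = 103 to t = 141: 4.38 × (1/2)^((141−103)/48.458) ≈ 2.5434 ppm.

2.5 ppm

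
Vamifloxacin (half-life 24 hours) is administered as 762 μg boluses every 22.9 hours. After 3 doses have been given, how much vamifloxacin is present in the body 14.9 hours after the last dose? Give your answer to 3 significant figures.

883 μg

The 3 doses were given 60.7, 37.8, 14.9 hours ago.
Total = 762·(1/2)^(60.7/24) + 762·(1/2)^(37.8/24) + 762·(1/2)^(14.9/24)
      = 132.01 + 255.76 + 495.52 ≈ 883.29 μg.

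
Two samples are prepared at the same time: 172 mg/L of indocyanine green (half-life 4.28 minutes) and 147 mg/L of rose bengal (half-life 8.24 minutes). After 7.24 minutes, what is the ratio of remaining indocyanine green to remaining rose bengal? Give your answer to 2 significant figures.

0.67

indocyanine green: 172 × (1/2)^(7.24/4.28) = 172 × (1/2)^1.6916 ≈ 53.249 mg/L.
rose bengal: 147 × (1/2)^(7.24/8.24) = 147 × (1/2)^0.87864 ≈ 79.95 mg/L.
Ratio ≈ 53.249 / 79.95 ≈ 0.66602.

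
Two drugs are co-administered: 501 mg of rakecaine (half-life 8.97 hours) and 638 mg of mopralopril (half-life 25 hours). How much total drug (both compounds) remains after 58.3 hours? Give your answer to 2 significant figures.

rakecaine: 501 × (1/2)^(58.3/8.97) = 501 × (1/2)^6.4994 ≈ 5.5375 mg.
mopralopril: 638 × (1/2)^(58.3/25) = 638 × (1/2)^2.332 ≈ 126.71 mg.
Total = 5.5375 + 126.71 ≈ 132.25 mg.

130 mg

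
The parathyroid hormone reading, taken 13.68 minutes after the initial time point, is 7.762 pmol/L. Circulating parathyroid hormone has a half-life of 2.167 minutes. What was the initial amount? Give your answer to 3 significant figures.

Number of half-lives elapsed: n = 13.68/2.167 ≈ 6.3129.
A₀ = A × 2^n = 7.762 × 2^6.3129 = 7.762 × 79.5 ≈ 617.08 pmol/L.

617 pmol/L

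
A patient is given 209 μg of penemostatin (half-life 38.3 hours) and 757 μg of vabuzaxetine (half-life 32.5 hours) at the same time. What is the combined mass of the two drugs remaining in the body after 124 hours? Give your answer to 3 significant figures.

75.9 μg

penemostatin: 209 × (1/2)^(124/38.3) = 209 × (1/2)^3.2376 ≈ 22.158 μg.
vabuzaxetine: 757 × (1/2)^(124/32.5) = 757 × (1/2)^3.8154 ≈ 53.771 μg.
Total = 22.158 + 53.771 ≈ 75.929 μg.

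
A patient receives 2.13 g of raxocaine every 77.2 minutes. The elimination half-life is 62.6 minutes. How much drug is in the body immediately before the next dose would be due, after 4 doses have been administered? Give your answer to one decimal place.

The 4 doses were given 308.8, 231.6, 154.4, 77.2 minutes ago.
Total = 2.13·(1/2)^(308.8/62.6) + 2.13·(1/2)^(231.6/62.6) + 2.13·(1/2)^(154.4/62.6) + 2.13·(1/2)^(77.2/62.6)
      = 0.069731 + 0.16393 + 0.38539 + 0.90603 ≈ 1.5251 g.

1.5 g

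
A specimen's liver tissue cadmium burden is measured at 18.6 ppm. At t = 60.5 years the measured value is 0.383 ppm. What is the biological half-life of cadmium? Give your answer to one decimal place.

A/A₀ = 0.383/18.6 ≈ 0.020591.
n = log₂(48.564) ≈ 5.6018 half-lives elapsed in 60.5 years.
t½ = 60.5/5.6018 ≈ 10.8 years.

10.8 years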